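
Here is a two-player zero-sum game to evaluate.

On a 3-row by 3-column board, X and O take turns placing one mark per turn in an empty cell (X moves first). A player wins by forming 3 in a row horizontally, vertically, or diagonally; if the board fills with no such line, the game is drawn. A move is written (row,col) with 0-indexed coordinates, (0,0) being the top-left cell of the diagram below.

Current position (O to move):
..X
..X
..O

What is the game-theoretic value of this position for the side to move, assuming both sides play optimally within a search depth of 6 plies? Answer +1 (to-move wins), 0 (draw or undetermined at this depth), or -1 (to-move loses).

value(..X/..X/..O, O) = +1

p1 O@[..X/..X/..O]: (0,0)[O.X/..X/..O]-1 (0,1)[.OX/..X/..O]-1 (1,0)[..X/O.X/..O]+0 (1,1)[..X/.OX/..O]+0 (2,0)[..X/..X/O.O]+1* (2,1)[..X/..X/.OO]+1
p2 X@[..X/..X/O.O]: (0,0)[X.X/..X/O.O]-1* (0,1)[.XX/..X/O.O]-1 (1,0)[..X/X.X/O.O]-1 (1,1)[..X/.XX/O.O]-1 (2,1)[..X/..X/OXO]-1
p3 O@[X.X/..X/O.O]: (0,1)[XOX/..X/O.O]+0 (1,0)[X.X/O.X/O.O]-1 (1,1)[X.X/.OX/O.O]-1 (2,1)[X.X/..X/OOO]+1*
p4 X@[X.X/..X/OOO] terminal -1; root [..X/..X/..O] d6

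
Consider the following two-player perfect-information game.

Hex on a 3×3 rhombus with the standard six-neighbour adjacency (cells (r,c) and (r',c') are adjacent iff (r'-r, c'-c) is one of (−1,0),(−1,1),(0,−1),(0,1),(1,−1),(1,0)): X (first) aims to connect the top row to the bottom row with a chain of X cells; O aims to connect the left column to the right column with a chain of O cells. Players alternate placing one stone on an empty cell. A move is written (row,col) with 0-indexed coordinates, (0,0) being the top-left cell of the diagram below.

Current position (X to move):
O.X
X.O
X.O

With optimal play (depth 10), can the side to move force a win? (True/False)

X winning at [O.X/X.O/X.O]: True

ply 1, X at O.X/X.O/X.O | (0,1)=+1→OXX/X.O/X.O*; (1,1)=+1→O.X/XXO/X.O; (2,1)=+1→O.X/X.O/XXO
ply 2: OXX/X.O/X.O is terminal -1 (O); from O.X/X.O/X.O depth 10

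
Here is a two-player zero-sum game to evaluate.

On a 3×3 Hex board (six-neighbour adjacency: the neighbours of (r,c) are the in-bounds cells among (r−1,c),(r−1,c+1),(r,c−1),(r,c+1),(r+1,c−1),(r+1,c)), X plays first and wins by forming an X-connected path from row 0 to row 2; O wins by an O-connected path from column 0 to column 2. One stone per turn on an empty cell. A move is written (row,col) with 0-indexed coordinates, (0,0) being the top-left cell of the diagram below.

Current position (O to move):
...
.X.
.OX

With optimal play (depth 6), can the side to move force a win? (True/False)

O winning at [.../.X./.OX]: False

[.../.X./.OX] O move#1: (0,0):-1/O../.X./.OX*, (0,1):-1/.O./.X./.OX, (0,2):-1/..O/.X./.OX, (1,0):-1/.../OX./.OX, (1,2):-1/.../.XO/.OX, (2,0):-1/.../.X./OOX
[O../.X./.OX] X move#2: (0,1):+1/OX./.X./.OX*, (0,2):+1/O.X/.X./.OX, (1,0):+1/O../XX./.OX, (1,2):+1/O../.XX/.OX, (2,0):+1/O../.X./XOX
[OX./.X./.OX] O move#3: (0,2):-1/OXO/.X./.OX*, (1,0):-1/OX./OX./.OX, (1,2):-1/OX./.XO/.OX, (2,0):-1/OX./.X./OOX
[OXO/.X./.OX] X move#4: (1,0):+1/OXO/XX./.OX*, (1,2):+1/OXO/.XX/.OX, (2,0):+1/OXO/.X./XOX
[OXO/XX./.OX] O move#5: (1,2):-1/OXO/XXO/.OX*, (2,0):-1/OXO/XX./OOX
[OXO/XXO/.OX] X move#6: (2,0):+1/OXO/XXO/XOX*
[OXO/XXO/XOX] end (terminal -1, O#7); searched .../.X./.OX to 6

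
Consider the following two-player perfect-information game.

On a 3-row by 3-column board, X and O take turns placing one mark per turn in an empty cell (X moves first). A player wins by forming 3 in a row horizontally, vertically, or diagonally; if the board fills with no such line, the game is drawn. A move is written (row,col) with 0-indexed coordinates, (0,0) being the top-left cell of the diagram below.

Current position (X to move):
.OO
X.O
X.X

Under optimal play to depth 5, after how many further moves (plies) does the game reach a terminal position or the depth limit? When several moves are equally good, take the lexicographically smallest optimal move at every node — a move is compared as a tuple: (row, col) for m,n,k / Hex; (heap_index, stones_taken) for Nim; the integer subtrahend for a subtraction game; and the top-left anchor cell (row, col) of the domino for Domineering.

PV length from [.OO/X.O/X.X]: 1 ply

p1 X@[.OO/X.O/X.X]: (0,0)[XOO/X.O/X.X]+1* (1,1)[.OO/XXO/X.X]-1 (2,1)[.OO/X.O/XXX]+1
p2 O@[XOO/X.O/X.X] terminal -1; root [.OO/X.O/X.X] d5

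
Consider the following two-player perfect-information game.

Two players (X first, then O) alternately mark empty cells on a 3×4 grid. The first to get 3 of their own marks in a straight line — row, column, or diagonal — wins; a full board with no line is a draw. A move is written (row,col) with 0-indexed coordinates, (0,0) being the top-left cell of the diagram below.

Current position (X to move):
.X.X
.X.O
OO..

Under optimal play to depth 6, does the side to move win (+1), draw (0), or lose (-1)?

value(.X.X/.X.O/OO.., X) = +1

p1 X@[.X.X/.X.O/OO..]: (0,0)[XX.X/.X.O/OO..]-1 (0,2)[.XXX/.X.O/OO..]+1* (1,0)[.X.X/XX.O/OO..]-1 (1,2)[.X.X/.XXO/OO..]-1 (2,2)[.X.X/.X.O/OOX.]+1 (2,3)[.X.X/.X.O/OO.X]-1
p2 O@[.XXX/.X.O/OO..] terminal -1; root [.X.X/.X.O/OO..] d6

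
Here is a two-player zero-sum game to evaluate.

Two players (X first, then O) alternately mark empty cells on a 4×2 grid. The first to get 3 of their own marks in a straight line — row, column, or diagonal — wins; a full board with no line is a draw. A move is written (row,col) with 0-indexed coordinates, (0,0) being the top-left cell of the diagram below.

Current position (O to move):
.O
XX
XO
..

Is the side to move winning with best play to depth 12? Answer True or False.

O winning at [.O/XX/XO/..]: False

ply 1, O at .O/XX/XO/.. | (0,0)=-1→OO/XX/XO/..*; (3,0)=-1→.O/XX/XO/O.; (3,1)=-1→.O/XX/XO/.O
ply 2, X at OO/XX/XO/.. | (3,0)=+1→OO/XX/XO/X.*; (3,1)=+0→OO/XX/XO/.X
ply 3: OO/XX/XO/X. is terminal -1 (O); from .O/XX/XO/.. depth 12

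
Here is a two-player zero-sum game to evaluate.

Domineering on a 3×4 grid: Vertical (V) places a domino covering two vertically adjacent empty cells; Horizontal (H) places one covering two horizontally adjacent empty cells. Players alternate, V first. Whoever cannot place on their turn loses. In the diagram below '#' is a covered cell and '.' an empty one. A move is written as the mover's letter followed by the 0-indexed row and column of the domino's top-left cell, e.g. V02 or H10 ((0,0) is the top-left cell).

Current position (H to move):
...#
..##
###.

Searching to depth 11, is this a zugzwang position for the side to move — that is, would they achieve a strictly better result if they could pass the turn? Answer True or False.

ply 1, H at ...#/..##/###. | H00=+1→##.#/..##/###.*; H01=-1→.###/..##/###.; H10=+1→...#/####/###.
ply 2: ##.#/..##/###. is terminal -1 (V); from ...#/..##/###. depth 11
pass branch (V moves first from the same position):
  | ply 1, V at ...#/..##/###. | V00=-1→#..#/#.##/###.; V01=+1→.#.#/.###/###.*
  | ply 2: .#.#/.###/###. is terminal -1 (H); from ...#/..##/###. depth 11
H moving scores +1; H passing scores -1

zugzwang(...#/..##/###., H) = False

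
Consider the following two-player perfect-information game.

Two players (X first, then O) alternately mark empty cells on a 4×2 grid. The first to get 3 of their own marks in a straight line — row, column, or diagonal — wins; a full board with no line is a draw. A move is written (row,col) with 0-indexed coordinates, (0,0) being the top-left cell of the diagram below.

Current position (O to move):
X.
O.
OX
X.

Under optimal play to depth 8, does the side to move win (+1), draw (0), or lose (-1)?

value(X./O./OX/X., O) = 0

ply 1, O at X./O./OX/X. | (0,1)=+0→XO/O./OX/X.*; (1,1)=+0→X./OO/OX/X.; (3,1)=+0→X./O./OX/XO
ply 2, X at XO/O./OX/X. | (1,1)=+0→XO/OX/OX/X.*; (3,1)=+0→XO/O./OX/XX
ply 3, O at XO/OX/OX/X. | (3,1)=+0→XO/OX/OX/XO*
ply 4: XO/OX/OX/XO is terminal +0 (X); from X./O./OX/X. depth 8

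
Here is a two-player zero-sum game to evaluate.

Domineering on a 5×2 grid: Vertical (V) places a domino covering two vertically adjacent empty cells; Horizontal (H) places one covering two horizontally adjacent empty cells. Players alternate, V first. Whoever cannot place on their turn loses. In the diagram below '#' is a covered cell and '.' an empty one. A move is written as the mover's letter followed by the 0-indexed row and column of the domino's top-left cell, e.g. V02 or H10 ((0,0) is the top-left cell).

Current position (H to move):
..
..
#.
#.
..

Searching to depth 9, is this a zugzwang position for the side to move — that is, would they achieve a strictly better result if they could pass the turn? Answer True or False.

[../../#./#./..] H move#1: H00:+1/##/../#./#./..*, H10:+1/../##/#./#./.., H40:-1/../../#./#./##
[##/../#./#./..] V move#2: V11:-1/##/.#/##/#./..*, V21:-1/##/../##/##/.., V31:-1/##/../#./##/.#
[##/.#/##/#./..] H move#3: H40:+1/##/.#/##/#./##*
[##/.#/##/#./##] end (terminal -1, V#4); searched ../../#./#./.. to 9
pass branch (V moves first from the same position):
  | [../../#./#./..] V move#1: V00:+1/#./#./#./#./..*, V01:+1/.#/.#/#./#./.., V11:+1/../.#/##/#./.., V21:-1/../../##/##/.., V31:-1/../../#./##/.#
  | [#./#./#./#./..] H move#2: H40:-1/#./#./#./#./##*
  | [#./#./#./#./##] V move#3: V01:+1/##/##/#./#./##*, V11:+1/#./##/##/#./##, V21:+1/#./#./##/##/##
  | [##/##/#./#./##] end (terminal -1, H#4); searched ../../#./#./.. to 9
H moving scores +1; H passing scores -1

zugzwang(../../#./#./.., H) = False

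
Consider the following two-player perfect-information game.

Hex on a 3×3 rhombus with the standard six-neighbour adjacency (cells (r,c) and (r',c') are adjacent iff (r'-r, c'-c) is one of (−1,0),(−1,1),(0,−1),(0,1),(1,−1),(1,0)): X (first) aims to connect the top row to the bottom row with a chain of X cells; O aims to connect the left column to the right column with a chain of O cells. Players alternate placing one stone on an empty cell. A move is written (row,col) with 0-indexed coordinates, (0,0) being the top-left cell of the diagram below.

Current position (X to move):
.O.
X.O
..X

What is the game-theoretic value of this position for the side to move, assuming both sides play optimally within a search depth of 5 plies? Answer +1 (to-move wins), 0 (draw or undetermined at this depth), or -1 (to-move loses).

[.O./X.O/..X] X move#1: (0,0):-1/XO./X.O/..X, (0,2):-1/.OX/X.O/..X, (1,1):+1/.O./XXO/..X*, (2,0):-1/.O./X.O/X.X, (2,1):-1/.O./X.O/.XX
[.O./XXO/..X] O move#2: (0,0):-1/OO./XXO/..X*, (0,2):-1/.OO/XXO/..X, (2,0):-1/.O./XXO/O.X, (2,1):-1/.O./XXO/.OX
[OO./XXO/..X] X move#3: (0,2):+1/OOX/XXO/..X*, (2,0):-1/OO./XXO/X.X, (2,1):-1/OO./XXO/.XX
[OOX/XXO/..X] O move#4: (2,0):-1/OOX/XXO/O.X*, (2,1):-1/OOX/XXO/.OX
[OOX/XXO/O.X] X move#5: (2,1):+1/OOX/XXO/OXX*
[OOX/XXO/OXX] end (terminal -1, O#6); searched .O./X.O/..X to 5

value(.O./X.O/..X, X) = +1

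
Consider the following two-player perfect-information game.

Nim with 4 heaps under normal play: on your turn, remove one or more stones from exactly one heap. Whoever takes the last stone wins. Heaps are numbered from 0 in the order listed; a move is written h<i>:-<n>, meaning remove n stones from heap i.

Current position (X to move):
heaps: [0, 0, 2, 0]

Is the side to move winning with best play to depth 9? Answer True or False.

X winning at [(0,0,2,0)]: True

[(0,0,2,0)] X move#1: h2:-1:-1/(0,0,1,0), h2:-2:+1/(0,0,0,0)*
[(0,0,0,0)] end (terminal -1, O#2); searched (0,0,2,0) to 9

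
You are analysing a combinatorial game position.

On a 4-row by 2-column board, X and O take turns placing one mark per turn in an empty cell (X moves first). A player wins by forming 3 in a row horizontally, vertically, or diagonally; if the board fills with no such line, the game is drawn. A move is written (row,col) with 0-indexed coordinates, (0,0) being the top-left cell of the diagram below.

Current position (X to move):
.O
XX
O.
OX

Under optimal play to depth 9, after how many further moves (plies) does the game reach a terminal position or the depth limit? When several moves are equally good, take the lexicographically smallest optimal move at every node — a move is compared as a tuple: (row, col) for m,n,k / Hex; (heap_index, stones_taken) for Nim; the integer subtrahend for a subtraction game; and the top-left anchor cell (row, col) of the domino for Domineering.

p1 X@[.O/XX/O./OX]: (0,0)[XO/XX/O./OX]+0 (2,1)[.O/XX/OX/OX]+1*
p2 O@[.O/XX/OX/OX] terminal -1; root [.O/XX/O./OX] d9

PV length from [.O/XX/O./OX]: 1 ply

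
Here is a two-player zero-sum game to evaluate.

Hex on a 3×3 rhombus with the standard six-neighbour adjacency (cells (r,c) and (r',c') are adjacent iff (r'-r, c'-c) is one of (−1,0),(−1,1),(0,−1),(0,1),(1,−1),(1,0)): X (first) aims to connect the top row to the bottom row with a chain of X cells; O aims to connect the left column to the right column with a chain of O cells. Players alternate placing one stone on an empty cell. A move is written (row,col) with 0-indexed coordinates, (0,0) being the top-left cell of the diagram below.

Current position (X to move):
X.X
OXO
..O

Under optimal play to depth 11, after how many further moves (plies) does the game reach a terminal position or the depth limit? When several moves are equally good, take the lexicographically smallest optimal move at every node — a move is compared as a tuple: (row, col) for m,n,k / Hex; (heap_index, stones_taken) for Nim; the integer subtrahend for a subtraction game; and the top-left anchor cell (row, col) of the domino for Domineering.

PV length from [X.X/OXO/..O]: 3 plies

p1 X@[X.X/OXO/..O]: (0,1)[XXX/OXO/..O]+1* (2,0)[X.X/OXO/X.O]+1 (2,1)[X.X/OXO/.XO]+1
p2 O@[XXX/OXO/..O]: (2,0)[XXX/OXO/O.O]-1* (2,1)[XXX/OXO/.OO]-1
p3 X@[XXX/OXO/O.O]: (2,1)[XXX/OXO/OXO]+1*
p4 O@[XXX/OXO/OXO] terminal -1; root [X.X/OXO/..O] d11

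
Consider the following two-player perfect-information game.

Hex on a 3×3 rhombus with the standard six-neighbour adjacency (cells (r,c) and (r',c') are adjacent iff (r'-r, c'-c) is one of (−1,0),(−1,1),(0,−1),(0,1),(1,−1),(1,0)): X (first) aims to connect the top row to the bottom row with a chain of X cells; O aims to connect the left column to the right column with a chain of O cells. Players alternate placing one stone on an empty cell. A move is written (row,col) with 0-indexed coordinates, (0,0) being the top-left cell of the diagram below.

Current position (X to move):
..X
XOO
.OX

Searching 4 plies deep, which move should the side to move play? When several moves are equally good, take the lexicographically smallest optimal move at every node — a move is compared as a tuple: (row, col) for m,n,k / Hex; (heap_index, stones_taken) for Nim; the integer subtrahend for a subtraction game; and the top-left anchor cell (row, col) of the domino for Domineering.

X's best at [..X/XOO/.OX]: (2,0)

ply 1, X at ..X/XOO/.OX | (0,0)=-1→X.X/XOO/.OX; (0,1)=-1→.XX/XOO/.OX; (2,0)=+1→..X/XOO/XOX*
ply 2, O at ..X/XOO/XOX | (0,0)=-1→O.X/XOO/XOX*; (0,1)=-1→.OX/XOO/XOX
ply 3, X at O.X/XOO/XOX | (0,1)=+1→OXX/XOO/XOX*
ply 4: OXX/XOO/XOX is terminal -1 (O); from ..X/XOO/.OX depth 4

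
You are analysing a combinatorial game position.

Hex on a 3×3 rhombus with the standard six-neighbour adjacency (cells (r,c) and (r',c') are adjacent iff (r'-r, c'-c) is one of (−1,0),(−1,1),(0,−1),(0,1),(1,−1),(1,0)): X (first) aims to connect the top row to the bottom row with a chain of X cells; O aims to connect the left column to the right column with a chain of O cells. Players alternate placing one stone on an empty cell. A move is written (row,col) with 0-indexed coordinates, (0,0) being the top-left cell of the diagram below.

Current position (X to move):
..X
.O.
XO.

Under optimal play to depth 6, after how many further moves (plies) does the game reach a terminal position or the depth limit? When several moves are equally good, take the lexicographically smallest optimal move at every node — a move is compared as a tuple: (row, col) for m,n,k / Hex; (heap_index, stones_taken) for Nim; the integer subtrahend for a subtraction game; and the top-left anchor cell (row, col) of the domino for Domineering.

PV length from [..X/.O./XO.]: 3 plies

p1 X@[..X/.O./XO.]: (0,0)[X.X/.O./XO.]-1 (0,1)[.XX/.O./XO.]-1 (1,0)[..X/XO./XO.]+1* (1,2)[..X/.OX/XO.]+1 (2,2)[..X/.O./XOX]+1
p2 O@[..X/XO./XO.]: (0,0)[O.X/XO./XO.]-1* (0,1)[.OX/XO./XO.]-1 (1,2)[..X/XOO/XO.]-1 (2,2)[..X/XO./XOO]-1
p3 X@[O.X/XO./XO.]: (0,1)[OXX/XO./XO.]+1* (1,2)[O.X/XOX/XO.]+1 (2,2)[O.X/XO./XOX]+1
p4 O@[OXX/XO./XO.] terminal -1; root [..X/.O./XO.] d6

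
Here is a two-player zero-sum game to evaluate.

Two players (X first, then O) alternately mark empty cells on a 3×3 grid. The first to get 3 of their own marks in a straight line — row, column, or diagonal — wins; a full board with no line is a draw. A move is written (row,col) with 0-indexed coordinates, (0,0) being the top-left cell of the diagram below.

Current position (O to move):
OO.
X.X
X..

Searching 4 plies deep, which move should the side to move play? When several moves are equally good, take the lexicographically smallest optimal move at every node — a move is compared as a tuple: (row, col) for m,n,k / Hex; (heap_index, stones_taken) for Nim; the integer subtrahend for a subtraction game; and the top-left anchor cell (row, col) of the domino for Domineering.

[OO./X.X/X..] O move#1: (0,2):+1/OOO/X.X/X..*, (1,1):+1/OO./XOX/X.., (2,1):-1/OO./X.X/XO., (2,2):-1/OO./X.X/X.O
[OOO/X.X/X..] end (terminal -1, X#2); searched OO./X.X/X.. to 4

O's best at [OO./X.X/X..]: (0,2)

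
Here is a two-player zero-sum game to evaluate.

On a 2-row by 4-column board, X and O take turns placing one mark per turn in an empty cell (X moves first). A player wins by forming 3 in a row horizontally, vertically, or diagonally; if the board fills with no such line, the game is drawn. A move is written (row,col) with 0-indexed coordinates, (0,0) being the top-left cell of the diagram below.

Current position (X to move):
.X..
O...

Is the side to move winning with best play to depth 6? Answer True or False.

X winning at [.X../O...]: True

ply 1, X at .X../O... | (0,0)=+0→XX../O...; (0,2)=+1→.XX./O...*; (0,3)=+0→.X.X/O...; (1,1)=+0→.X../OX..; (1,2)=+0→.X../O.X.; (1,3)=+0→.X../O..X
ply 2, O at .XX./O... | (0,0)=-1→OXX./O...*; (0,3)=-1→.XXO/O...; (1,1)=-1→.XX./OO..; (1,2)=-1→.XX./O.O.; (1,3)=-1→.XX./O..O
ply 3, X at OXX./O... | (0,3)=+1→OXXX/O...*; (1,1)=+0→OXX./OX..; (1,2)=+0→OXX./O.X.; (1,3)=+0→OXX./O..X
ply 4: OXXX/O... is terminal -1 (O); from .X../O... depth 6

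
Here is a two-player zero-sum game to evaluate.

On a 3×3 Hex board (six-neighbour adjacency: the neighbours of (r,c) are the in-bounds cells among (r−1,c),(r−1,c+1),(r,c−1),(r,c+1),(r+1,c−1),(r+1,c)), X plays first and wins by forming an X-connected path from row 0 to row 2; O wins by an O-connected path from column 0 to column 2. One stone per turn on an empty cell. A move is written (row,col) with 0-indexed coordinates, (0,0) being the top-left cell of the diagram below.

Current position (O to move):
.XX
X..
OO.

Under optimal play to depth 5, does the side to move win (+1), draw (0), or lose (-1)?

value(.XX/X../OO., O) = +1

[.XX/X../OO.] O move#1: (0,0):+1/OXX/X../OO.*, (1,1):+1/.XX/XO./OO., (1,2):+1/.XX/X.O/OO., (2,2):+1/.XX/X../OOO
[OXX/X../OO.] X move#2: (1,1):-1/OXX/XX./OO.*, (1,2):-1/OXX/X.X/OO., (2,2):-1/OXX/X../OOX
[OXX/XX./OO.] O move#3: (1,2):+1/OXX/XXO/OO.*, (2,2):+1/OXX/XX./OOO
[OXX/XXO/OO.] end (terminal -1, X#4); searched .XX/X../OO. to 5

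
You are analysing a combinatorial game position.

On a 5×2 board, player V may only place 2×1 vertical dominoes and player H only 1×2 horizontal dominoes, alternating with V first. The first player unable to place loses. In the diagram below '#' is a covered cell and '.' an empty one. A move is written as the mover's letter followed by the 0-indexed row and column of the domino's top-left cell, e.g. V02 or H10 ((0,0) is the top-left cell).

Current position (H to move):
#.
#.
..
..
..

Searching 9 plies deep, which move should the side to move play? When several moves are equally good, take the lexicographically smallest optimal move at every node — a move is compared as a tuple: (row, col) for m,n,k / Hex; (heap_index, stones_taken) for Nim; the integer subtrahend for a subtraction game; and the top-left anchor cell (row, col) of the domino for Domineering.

ply 1, H at #./#./../../.. | H20=-1→#./#./##/../..; H30=+1→#./#./../##/..*; H40=-1→#./#./../../##
ply 2, V at #./#./../##/.. | V01=-1→##/##/../##/..*; V11=-1→#./##/.#/##/..
ply 3, H at ##/##/../##/.. | H20=+1→##/##/##/##/..*; H40=+1→##/##/../##/##
ply 4: ##/##/##/##/.. is terminal -1 (V); from #./#./../../.. depth 9

H's best at [#./#./../../..]: H30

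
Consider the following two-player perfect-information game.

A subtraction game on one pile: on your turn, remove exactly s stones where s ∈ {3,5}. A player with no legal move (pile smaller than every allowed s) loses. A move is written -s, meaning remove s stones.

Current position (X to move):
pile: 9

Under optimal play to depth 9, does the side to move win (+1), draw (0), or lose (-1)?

[9] X move#1: -3:-1/6*, -5:-1/4
[6] O move#2: -3:-1/3, -5:+1/1*
[1] end (terminal -1, X#3); searched 9 to 9

value(9, X) = -1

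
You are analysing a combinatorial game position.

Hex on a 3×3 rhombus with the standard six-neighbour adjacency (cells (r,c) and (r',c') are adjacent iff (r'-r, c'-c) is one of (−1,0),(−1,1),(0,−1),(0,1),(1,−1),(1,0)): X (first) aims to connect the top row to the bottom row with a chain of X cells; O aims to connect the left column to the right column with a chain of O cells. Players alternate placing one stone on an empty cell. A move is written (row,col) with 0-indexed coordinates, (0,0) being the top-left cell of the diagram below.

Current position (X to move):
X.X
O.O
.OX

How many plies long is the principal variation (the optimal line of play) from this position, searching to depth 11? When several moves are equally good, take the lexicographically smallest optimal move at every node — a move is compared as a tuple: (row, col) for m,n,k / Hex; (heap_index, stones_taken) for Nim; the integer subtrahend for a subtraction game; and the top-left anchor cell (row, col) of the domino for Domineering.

PV length from [X.X/O.O/.OX]: 2 plies

p1 X@[X.X/O.O/.OX]: (0,1)[XXX/O.O/.OX]-1* (1,1)[X.X/OXO/.OX]-1 (2,0)[X.X/O.O/XOX]-1
p2 O@[XXX/O.O/.OX]: (1,1)[XXX/OOO/.OX]+1* (2,0)[XXX/O.O/OOX]+1
p3 X@[XXX/OOO/.OX] terminal -1; root [X.X/O.O/.OX] d11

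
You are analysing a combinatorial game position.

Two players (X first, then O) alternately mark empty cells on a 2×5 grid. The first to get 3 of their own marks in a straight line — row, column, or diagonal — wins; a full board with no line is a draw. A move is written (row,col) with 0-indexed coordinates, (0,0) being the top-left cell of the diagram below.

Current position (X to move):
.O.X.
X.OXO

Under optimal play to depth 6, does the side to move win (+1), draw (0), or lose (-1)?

value(.O.X./X.OXO, X) = 0

ply 1, X at .O.X./X.OXO | (0,0)=+0→XO.X./X.OXO*; (0,2)=+0→.OXX./X.OXO; (0,4)=+0→.O.XX/X.OXO; (1,1)=+0→.O.X./XXOXO
ply 2, O at XO.X./X.OXO | (0,2)=+0→XOOX./X.OXO*; (0,4)=+0→XO.XO/X.OXO; (1,1)=+0→XO.X./XOOXO
ply 3, X at XOOX./X.OXO | (0,4)=+0→XOOXX/X.OXO*; (1,1)=+0→XOOX./XXOXO
ply 4, O at XOOXX/X.OXO | (1,1)=+0→XOOXX/XOOXO*
ply 5: XOOXX/XOOXO is terminal +0 (X); from .O.X./X.OXO depth 6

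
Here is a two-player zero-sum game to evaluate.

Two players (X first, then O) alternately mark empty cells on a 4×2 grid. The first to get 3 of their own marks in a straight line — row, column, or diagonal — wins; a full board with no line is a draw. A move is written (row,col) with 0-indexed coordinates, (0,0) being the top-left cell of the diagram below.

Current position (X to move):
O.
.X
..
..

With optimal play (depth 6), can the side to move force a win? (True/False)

X winning at [O./.X/../..]: True

ply 1, X at O./.X/../.. | (0,1)=+0→OX/.X/../..; (1,0)=+0→O./XX/../..; (2,0)=+0→O./.X/X./..; (2,1)=+1→O./.X/.X/..*; (3,0)=+0→O./.X/../X.; (3,1)=+0→O./.X/../.X
ply 2, O at O./.X/.X/.. | (0,1)=-1→OO/.X/.X/..*; (1,0)=-1→O./OX/.X/..; (2,0)=-1→O./.X/OX/..; (3,0)=-1→O./.X/.X/O.; (3,1)=-1→O./.X/.X/.O
ply 3, X at OO/.X/.X/.. | (1,0)=+0→OO/XX/.X/..; (2,0)=+0→OO/.X/XX/..; (3,0)=+0→OO/.X/.X/X.; (3,1)=+1→OO/.X/.X/.X*
ply 4: OO/.X/.X/.X is terminal -1 (O); from O./.X/../.. depth 6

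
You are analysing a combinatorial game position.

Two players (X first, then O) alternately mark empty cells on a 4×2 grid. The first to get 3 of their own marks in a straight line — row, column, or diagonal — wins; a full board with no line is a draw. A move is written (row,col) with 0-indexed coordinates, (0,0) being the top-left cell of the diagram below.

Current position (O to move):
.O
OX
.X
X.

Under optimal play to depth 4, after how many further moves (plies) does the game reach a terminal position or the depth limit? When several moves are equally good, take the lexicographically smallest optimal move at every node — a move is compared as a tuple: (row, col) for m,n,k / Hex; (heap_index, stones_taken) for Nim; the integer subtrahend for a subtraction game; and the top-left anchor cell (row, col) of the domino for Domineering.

PV length from [.O/OX/.X/X.]: 3 plies

[.O/OX/.X/X.] O move#1: (0,0):-1/OO/OX/.X/X., (2,0):-1/.O/OX/OX/X., (3,1):+0/.O/OX/.X/XO*
[.O/OX/.X/XO] X move#2: (0,0):+0/XO/OX/.X/XO*, (2,0):+0/.O/OX/XX/XO
[XO/OX/.X/XO] O move#3: (2,0):+0/XO/OX/OX/XO*
[XO/OX/OX/XO] end (terminal +0, X#4); searched .O/OX/.X/X. to 4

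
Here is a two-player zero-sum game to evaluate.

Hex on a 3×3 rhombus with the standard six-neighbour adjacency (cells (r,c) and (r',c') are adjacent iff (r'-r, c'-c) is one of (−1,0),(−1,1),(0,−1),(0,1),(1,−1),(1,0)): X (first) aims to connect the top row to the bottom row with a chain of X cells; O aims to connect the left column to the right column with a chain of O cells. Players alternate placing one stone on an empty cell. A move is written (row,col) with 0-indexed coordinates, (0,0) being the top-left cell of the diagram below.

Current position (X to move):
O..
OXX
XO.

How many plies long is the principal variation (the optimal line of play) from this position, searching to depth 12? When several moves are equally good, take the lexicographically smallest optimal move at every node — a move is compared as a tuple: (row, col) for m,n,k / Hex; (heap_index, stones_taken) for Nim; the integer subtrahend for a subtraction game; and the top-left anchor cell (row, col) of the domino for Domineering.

PV length from [O../OXX/XO.]: 1 ply

ply 1, X at O../OXX/XO. | (0,1)=+1→OX./OXX/XO.*; (0,2)=+1→O.X/OXX/XO.; (2,2)=+1→O../OXX/XOX
ply 2: OX./OXX/XO. is terminal -1 (O); from O../OXX/XO. depth 12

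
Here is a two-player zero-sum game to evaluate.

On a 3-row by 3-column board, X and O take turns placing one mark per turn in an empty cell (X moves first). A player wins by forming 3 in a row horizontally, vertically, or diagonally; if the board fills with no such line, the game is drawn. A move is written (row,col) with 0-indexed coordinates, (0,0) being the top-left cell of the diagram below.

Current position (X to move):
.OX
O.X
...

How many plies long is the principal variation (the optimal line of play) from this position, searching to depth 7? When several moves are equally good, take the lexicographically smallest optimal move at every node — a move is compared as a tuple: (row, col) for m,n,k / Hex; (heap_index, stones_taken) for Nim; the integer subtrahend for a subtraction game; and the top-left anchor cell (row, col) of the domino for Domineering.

p1 X@[.OX/O.X/...]: (0,0)[XOX/O.X/...]+0 (1,1)[.OX/OXX/...]+1* (2,0)[.OX/O.X/X..]+1 (2,1)[.OX/O.X/.X.]+0 (2,2)[.OX/O.X/..X]+1
p2 O@[.OX/OXX/...]: (0,0)[OOX/OXX/...]-1* (2,0)[.OX/OXX/O..]-1 (2,1)[.OX/OXX/.O.]-1 (2,2)[.OX/OXX/..O]-1
p3 X@[OOX/OXX/...]: (2,0)[OOX/OXX/X..]+1* (2,1)[OOX/OXX/.X.]-1 (2,2)[OOX/OXX/..X]+1
p4 O@[OOX/OXX/X..] terminal -1; root [.OX/O.X/...] d7

PV length from [.OX/O.X/...]: 3 plies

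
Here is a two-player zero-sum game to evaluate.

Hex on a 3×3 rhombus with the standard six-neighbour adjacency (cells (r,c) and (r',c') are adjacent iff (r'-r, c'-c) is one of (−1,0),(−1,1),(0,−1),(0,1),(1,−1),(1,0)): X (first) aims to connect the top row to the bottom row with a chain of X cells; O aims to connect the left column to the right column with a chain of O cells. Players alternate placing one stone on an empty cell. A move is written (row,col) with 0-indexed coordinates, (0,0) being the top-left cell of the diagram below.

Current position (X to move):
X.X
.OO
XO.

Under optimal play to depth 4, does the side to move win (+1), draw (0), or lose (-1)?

value(X.X/.OO/XO., X) = +1

p1 X@[X.X/.OO/XO.]: (0,1)[XXX/.OO/XO.]-1 (1,0)[X.X/XOO/XO.]+1* (2,2)[X.X/.OO/XOX]-1
p2 O@[X.X/XOO/XO.] terminal -1; root [X.X/.OO/XO.] d4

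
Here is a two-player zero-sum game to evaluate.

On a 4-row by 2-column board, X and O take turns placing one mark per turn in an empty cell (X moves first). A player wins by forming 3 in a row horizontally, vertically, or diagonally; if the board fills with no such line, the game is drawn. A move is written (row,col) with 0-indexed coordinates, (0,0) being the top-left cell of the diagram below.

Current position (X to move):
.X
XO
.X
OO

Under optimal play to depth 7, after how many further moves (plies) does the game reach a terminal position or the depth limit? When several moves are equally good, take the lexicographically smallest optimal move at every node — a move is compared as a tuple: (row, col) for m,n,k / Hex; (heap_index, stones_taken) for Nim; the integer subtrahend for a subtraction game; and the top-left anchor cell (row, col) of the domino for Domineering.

PV length from [.X/XO/.X/OO]: 2 plies

p1 X@[.X/XO/.X/OO]: (0,0)[XX/XO/.X/OO]+0* (2,0)[.X/XO/XX/OO]+0
p2 O@[XX/XO/.X/OO]: (2,0)[XX/XO/OX/OO]+0*
p3 X@[XX/XO/OX/OO] terminal +0; root [.X/XO/.X/OO] d7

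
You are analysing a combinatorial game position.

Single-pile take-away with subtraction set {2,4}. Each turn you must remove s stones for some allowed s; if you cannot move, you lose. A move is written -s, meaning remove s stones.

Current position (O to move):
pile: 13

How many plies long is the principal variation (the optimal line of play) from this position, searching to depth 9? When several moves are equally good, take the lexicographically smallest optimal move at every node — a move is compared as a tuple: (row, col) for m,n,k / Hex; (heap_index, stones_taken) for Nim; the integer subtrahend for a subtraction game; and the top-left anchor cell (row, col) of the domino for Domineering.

[13] O move#1: -2:-1/11*, -4:-1/9
[11] X move#2: -2:-1/9, -4:+1/7*
[7] O move#3: -2:-1/5*, -4:-1/3
[5] X move#4: -2:-1/3, -4:+1/1*
[1] end (terminal -1, O#5); searched 13 to 9

PV length from [13]: 4 plies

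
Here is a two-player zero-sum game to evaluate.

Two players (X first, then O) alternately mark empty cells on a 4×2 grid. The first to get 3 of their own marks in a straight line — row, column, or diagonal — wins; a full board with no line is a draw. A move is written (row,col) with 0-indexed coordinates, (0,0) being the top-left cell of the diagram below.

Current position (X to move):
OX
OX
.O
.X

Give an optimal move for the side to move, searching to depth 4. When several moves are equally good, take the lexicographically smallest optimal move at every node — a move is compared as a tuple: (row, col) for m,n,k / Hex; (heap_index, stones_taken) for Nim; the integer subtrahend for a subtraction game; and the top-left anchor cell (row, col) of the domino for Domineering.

X's best at [OX/OX/.O/.X]: (2,0)

[OX/OX/.O/.X] X move#1: (2,0):+0/OX/OX/XO/.X*, (3,0):-1/OX/OX/.O/XX
[OX/OX/XO/.X] O move#2: (3,0):+0/OX/OX/XO/OX*
[OX/OX/XO/OX] end (terminal +0, X#3); searched OX/OX/.O/.X to 4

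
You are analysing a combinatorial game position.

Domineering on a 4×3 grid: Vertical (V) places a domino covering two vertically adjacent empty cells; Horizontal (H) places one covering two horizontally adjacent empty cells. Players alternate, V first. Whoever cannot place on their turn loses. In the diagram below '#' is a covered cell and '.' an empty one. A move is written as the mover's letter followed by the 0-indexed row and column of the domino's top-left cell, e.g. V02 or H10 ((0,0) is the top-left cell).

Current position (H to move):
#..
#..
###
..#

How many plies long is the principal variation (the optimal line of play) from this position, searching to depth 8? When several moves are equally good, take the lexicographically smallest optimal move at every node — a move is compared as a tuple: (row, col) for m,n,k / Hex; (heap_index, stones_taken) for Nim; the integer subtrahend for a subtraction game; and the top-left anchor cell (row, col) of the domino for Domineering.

[#../#../###/..#] H move#1: H01:+1/###/#../###/..#*, H11:+1/#../###/###/..#, H30:-1/#../#../###/###
[###/#../###/..#] end (terminal -1, V#2); searched #../#../###/..# to 8

PV length from [#../#../###/..#]: 1 ply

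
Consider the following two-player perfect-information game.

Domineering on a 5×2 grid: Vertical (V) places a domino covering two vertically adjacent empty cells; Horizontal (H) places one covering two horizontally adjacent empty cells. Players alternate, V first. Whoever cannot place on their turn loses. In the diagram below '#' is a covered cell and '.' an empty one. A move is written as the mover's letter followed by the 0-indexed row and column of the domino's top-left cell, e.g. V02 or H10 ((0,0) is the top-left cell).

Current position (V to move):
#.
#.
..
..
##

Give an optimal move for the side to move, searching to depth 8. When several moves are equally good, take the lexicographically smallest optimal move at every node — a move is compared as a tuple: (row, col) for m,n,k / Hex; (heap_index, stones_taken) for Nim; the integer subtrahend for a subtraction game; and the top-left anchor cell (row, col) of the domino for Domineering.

V's best at [#./#./../../##]: V20

p1 V@[#./#./../../##]: V01[##/##/../../##]-1 V11[#./##/.#/../##]-1 V20[#./#./#./#./##]+1* V21[#./#./.#/.#/##]+1
p2 H@[#./#./#./#./##] terminal -1; root [#./#./../../##] d8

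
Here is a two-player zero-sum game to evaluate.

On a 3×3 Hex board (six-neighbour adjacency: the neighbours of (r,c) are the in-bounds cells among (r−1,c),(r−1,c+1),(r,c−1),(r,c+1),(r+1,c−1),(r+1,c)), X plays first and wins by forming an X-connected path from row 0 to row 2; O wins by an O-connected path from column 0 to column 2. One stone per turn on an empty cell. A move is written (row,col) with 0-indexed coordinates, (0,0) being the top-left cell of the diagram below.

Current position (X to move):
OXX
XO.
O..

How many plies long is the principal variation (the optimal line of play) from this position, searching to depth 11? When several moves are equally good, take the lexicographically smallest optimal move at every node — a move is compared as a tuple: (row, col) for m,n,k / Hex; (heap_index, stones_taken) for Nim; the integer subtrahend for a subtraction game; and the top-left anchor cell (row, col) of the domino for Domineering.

p1 X@[OXX/XO./O..]: (1,2)[OXX/XOX/O..]+1* (2,1)[OXX/XO./OX.]-1 (2,2)[OXX/XO./O.X]-1
p2 O@[OXX/XOX/O..]: (2,1)[OXX/XOX/OO.]-1* (2,2)[OXX/XOX/O.O]-1
p3 X@[OXX/XOX/OO.]: (2,2)[OXX/XOX/OOX]+1*
p4 O@[OXX/XOX/OOX] terminal -1; root [OXX/XO./O..] d11

PV length from [OXX/XO./O..]: 3 plies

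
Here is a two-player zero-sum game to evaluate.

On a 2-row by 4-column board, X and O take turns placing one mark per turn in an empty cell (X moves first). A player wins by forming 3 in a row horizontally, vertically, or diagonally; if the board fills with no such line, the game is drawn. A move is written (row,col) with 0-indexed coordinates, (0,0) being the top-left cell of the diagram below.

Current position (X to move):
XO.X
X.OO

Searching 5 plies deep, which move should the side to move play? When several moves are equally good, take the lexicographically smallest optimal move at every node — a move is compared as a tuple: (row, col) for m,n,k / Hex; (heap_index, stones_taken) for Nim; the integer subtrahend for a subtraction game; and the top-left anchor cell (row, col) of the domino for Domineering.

[XO.X/X.OO] X move#1: (0,2):-1/XOXX/X.OO, (1,1):+0/XO.X/XXOO*
[XO.X/XXOO] O move#2: (0,2):+0/XOOX/XXOO*
[XOOX/XXOO] end (terminal +0, X#3); searched XO.X/X.OO to 5

X's best at [XO.X/X.OO]: (1,1)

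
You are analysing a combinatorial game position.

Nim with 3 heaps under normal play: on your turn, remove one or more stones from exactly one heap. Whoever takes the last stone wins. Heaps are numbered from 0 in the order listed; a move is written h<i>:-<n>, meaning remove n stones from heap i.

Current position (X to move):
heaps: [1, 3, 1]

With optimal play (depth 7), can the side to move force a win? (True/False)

X winning at [(1,3,1)]: True

ply 1, X at (1,3,1) | h0:-1=-1→(0,3,1); h1:-1=-1→(1,2,1); h1:-2=-1→(1,1,1); h1:-3=+1→(1,0,1)*; h2:-1=-1→(1,3,0)
ply 2, O at (1,0,1) | h0:-1=-1→(0,0,1)*; h2:-1=-1→(1,0,0)
ply 3, X at (0,0,1) | h2:-1=+1→(0,0,0)*
ply 4: (0,0,0) is terminal -1 (O); from (1,3,1) depth 7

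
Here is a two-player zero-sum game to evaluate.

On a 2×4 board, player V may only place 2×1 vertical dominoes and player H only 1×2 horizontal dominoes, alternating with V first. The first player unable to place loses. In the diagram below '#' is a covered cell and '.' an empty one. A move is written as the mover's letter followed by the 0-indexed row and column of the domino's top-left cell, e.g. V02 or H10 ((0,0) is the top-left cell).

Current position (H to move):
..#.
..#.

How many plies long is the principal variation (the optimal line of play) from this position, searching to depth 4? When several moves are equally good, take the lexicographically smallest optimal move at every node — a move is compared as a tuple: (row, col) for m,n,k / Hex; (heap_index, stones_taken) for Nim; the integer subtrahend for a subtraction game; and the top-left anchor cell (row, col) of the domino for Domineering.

PV length from [..#./..#.]: 3 plies

ply 1, H at ..#./..#. | H00=+1→###./..#.*; H10=+1→..#./###.
ply 2, V at ###./..#. | V03=-1→####/..##*
ply 3, H at ####/..## | H10=+1→####/####*
ply 4: ####/#### is terminal -1 (V); from ..#./..#. depth 4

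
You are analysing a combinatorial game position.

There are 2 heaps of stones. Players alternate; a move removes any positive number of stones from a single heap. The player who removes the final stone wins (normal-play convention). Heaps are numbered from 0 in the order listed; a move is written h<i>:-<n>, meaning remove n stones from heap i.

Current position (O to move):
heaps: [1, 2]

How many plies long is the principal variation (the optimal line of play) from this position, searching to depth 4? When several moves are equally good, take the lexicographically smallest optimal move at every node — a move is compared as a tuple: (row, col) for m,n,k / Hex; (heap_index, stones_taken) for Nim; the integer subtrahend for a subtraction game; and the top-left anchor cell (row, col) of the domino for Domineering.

PV length from [(1,2)]: 3 plies

[(1,2)] O move#1: h0:-1:-1/(0,2), h1:-1:+1/(1,1)*, h1:-2:-1/(1,0)
[(1,1)] X move#2: h0:-1:-1/(0,1)*, h1:-1:-1/(1,0)
[(0,1)] O move#3: h1:-1:+1/(0,0)*
[(0,0)] end (terminal -1, X#4); searched (1,2) to 4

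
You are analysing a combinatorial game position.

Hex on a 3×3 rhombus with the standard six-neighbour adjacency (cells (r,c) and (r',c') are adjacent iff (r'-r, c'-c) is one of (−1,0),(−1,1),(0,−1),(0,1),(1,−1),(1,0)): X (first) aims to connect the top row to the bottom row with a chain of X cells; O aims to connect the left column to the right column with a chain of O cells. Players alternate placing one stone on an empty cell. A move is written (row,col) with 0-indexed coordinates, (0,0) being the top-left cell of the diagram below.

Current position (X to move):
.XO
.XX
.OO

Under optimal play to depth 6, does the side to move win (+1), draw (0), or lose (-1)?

[.XO/.XX/.OO] X move#1: (0,0):-1/XXO/.XX/.OO, (1,0):-1/.XO/XXX/.OO, (2,0):+1/.XO/.XX/XOO*
[.XO/.XX/XOO] end (terminal -1, O#2); searched .XO/.XX/.OO to 6

value(.XO/.XX/.OO, X) = +1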